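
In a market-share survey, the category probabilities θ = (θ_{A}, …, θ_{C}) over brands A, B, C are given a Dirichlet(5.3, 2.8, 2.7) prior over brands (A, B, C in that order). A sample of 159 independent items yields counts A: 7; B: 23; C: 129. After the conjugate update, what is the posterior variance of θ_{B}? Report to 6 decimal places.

The Dirichlet prior is conjugate to the Multinomial likelihood: each posterior αⱼ = prior αⱼ + observed count nⱼ.
Posterior concentration: (12.3, 25.8, 131.7), total = 169.8.
Var[θ_j] = α_j(Σα−α_j)/((Σα)²(Σα+1)) = 25.8·144.0/(169.8²·170.8) = 0.000754.

0.000754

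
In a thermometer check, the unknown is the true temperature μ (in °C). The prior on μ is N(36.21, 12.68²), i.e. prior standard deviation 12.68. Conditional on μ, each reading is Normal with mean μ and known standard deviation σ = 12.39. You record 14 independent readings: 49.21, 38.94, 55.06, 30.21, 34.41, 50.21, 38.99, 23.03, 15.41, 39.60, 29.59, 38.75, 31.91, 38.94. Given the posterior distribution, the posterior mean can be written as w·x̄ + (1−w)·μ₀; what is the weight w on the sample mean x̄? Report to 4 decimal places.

For Normal data with known variance σ², a Normal(μ₀, σ₀²) prior on μ is conjugate. Posterior precision = 1/σ₀² + n/σ²; posterior mean is the precision-weighted average of μ₀ and x̄.
σ₀² = 12.68² = 160.7824, σ² = 12.39² = 153.5121. Prior precision 1/σ₀² = 1/160.7824; data precision n/σ² = 14/153.5121.
w = (n/σ²)/(1/σ₀² + n/σ²) = n·σ₀²/(σ² + n·σ₀²) = 14·160.7824/(153.5121 + 14·160.7824) = 2250.9536/2404.4657 = 0.9362.

0.9362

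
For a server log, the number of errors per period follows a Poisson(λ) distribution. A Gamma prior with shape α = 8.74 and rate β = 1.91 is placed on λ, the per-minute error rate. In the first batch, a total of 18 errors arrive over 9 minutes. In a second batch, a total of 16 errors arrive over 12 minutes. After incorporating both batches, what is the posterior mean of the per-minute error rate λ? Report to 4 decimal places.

With a Gamma(shape α, rate β) prior, the Poisson likelihood is conjugate: the posterior is Gamma(α + ΣXᵢ, β + n).
After batch 1: Gamma(α+S, β+n) = Gamma(8.74+18, 1.91+9) = Gamma(26.74, 10.91).
After batch 2: Gamma(α+S, β+n) = Gamma(26.74+16, 10.91+12) = Gamma(42.74, 22.91).
Posterior mean = α/β = 42.74/22.91 = 1.8656.

1.8656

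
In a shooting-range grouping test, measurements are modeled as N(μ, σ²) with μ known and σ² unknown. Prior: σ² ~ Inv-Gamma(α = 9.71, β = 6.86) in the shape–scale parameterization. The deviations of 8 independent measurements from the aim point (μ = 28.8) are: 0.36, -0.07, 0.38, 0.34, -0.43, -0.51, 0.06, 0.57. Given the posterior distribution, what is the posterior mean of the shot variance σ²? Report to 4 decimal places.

0.5857

With known mean μ and an Inverse-Gamma(α, β) prior on σ², the Normal likelihood is conjugate: posterior is Inv-Gamma(α + n/2, β + Σ(xᵢ−μ)²/2).
Σ(xᵢ−μ)² = (0.36)² + (-0.07)² + (0.38)² + (0.34)² + (-0.43)² + (-0.51)² + (0.06)² + (0.57)² = 1.1680.
Posterior: Inv-Gamma(9.71 + 8/2, 6.86 + 1.1680/2) = Inv-Gamma(13.71, 7.44400).
E[σ²|data] = β/(α−1) = 7.44400/12.71 = 0.5857.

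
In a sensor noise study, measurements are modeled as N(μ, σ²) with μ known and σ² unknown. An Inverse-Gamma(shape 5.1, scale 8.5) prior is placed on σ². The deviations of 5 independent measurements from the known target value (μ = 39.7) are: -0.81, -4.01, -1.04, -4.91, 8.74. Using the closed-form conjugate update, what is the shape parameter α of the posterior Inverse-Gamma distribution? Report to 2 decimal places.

7.60

With known mean μ and an Inverse-Gamma(α, β) prior on σ², the Normal likelihood is conjugate: posterior is Inv-Gamma(α + n/2, β + Σ(xᵢ−μ)²/2).
Σ(xᵢ−μ)² = (-0.81)² + (-4.01)² + (-1.04)² + (-4.91)² + (8.74)² = 118.3135.
Posterior: Inv-Gamma(5.1 + 5/2, 8.5 + 118.3135/2) = Inv-Gamma(7.60, 67.65675).
Posterior α = 7.60.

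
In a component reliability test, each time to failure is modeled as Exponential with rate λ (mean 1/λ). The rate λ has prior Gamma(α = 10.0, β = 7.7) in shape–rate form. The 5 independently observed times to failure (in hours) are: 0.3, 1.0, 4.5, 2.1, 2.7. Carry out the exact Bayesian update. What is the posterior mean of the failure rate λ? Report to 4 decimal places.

With a Gamma(shape α, rate β) prior on the exponential rate λ, the posterior after n observations with total T = Σxᵢ is Gamma(α+n, β+T).
Sum of observations T = 10.6 hours; n = 5.
Posterior: Gamma(10.0+5, 7.7+10.6) = Gamma(15.0, 18.3).
Posterior mean of λ = α/β = 15.0/18.3 = 0.8197.

0.8197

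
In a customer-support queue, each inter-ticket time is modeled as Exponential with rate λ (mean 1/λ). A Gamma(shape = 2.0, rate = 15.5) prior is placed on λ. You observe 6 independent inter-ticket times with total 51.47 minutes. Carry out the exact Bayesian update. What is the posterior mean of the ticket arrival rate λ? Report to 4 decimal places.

0.1195

With a Gamma(shape α, rate β) prior on the exponential rate λ, the posterior after n observations with total T = Σxᵢ is Gamma(α+n, β+T).
Posterior: Gamma(2.0+6, 15.5+51.47) = Gamma(8.0, 66.97).
Posterior mean of λ = α/β = 8.0/66.97 = 0.1195.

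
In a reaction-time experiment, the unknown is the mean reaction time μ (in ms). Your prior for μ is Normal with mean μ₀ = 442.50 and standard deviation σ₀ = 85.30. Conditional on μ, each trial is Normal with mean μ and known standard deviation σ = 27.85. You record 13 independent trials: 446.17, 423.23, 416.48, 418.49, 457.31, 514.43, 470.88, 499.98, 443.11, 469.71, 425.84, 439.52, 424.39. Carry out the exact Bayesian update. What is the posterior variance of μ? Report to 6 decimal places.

For Normal data with known variance σ², a Normal(μ₀, σ₀²) prior on μ is conjugate. Posterior precision = 1/σ₀² + n/σ²; posterior mean is the precision-weighted average of μ₀ and x̄.
σ₀² = 85.30² = 7276.09, σ² = 27.85² = 775.6225; σ² + n·σ₀² = 775.6225 + 13·7276.09 = 95364.7925.
Posterior precision = 1/σ₀² + n/σ² = 1/7276.09 + 13/775.6225 = (σ² + n·σ₀²)/(σ₀²σ²) = 95364.7925/(7276.09·775.6225); posterior variance σₙ² = σ₀²σ²/(σ² + n·σ₀²) = 7276.09·775.6225/95364.7925 = 59.178015.

59.178015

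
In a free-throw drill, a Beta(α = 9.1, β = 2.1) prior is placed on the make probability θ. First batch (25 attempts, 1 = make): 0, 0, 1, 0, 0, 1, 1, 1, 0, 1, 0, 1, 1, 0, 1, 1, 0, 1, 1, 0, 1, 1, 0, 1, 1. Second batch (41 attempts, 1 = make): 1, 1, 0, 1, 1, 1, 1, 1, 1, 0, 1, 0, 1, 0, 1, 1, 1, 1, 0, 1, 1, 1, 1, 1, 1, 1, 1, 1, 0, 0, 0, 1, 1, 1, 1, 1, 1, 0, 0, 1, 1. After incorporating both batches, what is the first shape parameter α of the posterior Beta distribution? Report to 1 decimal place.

The Beta prior is conjugate to a Binomial/Bernoulli likelihood; the update adds successes to α and failures to β.
After batch 1: Beta(9.1+15, 2.1+10) = Beta(24.1, 12.1).
After batch 2: Beta(24.1+31, 12.1+10) = Beta(55.1, 22.1).
Posterior α = 55.1.

55.1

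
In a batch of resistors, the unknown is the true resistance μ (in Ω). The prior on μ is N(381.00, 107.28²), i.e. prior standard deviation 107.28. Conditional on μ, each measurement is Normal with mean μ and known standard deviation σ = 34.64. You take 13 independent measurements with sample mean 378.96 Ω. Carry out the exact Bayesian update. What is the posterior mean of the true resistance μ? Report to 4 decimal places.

For Normal data with known variance σ², a Normal(μ₀, σ₀²) prior on μ is conjugate. Posterior precision = 1/σ₀² + n/σ²; posterior mean is the precision-weighted average of μ₀ and x̄.
n·x̄ = 13·378.96 = 4926.48.
σ₀² = 107.28² = 11508.9984, σ² = 34.64² = 1199.9296; σ² + n·σ₀² = 1199.9296 + 13·11508.9984 = 150816.9088.
Posterior mean = (μ₀/σ₀² + n·x̄/σ²)/(1/σ₀² + n/σ²) = (σ²·μ₀ + σ₀²·n·x̄)/(σ² + n·σ₀²) = (1199.9296·381.00 + 11508.9984·4926.48)/150816.9088 = 57156023.615232/150816.9088 = 378.9762.

378.9762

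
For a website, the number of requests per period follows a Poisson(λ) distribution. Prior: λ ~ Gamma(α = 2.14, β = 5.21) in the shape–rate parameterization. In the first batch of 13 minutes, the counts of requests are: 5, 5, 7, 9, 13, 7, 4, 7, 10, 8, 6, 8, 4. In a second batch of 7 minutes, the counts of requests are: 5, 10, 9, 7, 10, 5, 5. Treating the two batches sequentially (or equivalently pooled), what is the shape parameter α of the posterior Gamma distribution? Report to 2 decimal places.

With a Gamma(shape α, rate β) prior, the Poisson likelihood is conjugate: the posterior is Gamma(α + ΣXᵢ, β + n).
Batch 1: sum of counts S = 93 over n = 13 minutes.
After batch 1: Gamma(α+S, β+n) = Gamma(2.14+93, 5.21+13) = Gamma(95.14, 18.21).
Batch 2: sum of counts S = 51 over n = 7 minutes.
After batch 2: Gamma(α+S, β+n) = Gamma(95.14+51, 18.21+7) = Gamma(146.14, 25.21).
Posterior α = 146.14.

146.14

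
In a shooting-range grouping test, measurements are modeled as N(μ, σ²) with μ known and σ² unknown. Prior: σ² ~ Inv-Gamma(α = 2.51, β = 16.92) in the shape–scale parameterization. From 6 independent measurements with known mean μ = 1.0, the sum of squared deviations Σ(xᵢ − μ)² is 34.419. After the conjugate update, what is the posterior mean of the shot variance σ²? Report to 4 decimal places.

With known mean μ and an Inverse-Gamma(α, β) prior on σ², the Normal likelihood is conjugate: posterior is Inv-Gamma(α + n/2, β + Σ(xᵢ−μ)²/2).
Posterior: Inv-Gamma(2.51 + 6/2, 16.92 + 34.419/2) = Inv-Gamma(5.51, 34.1295).
E[σ²|data] = β/(α−1) = 34.1295/4.51 = 7.5675.

7.5675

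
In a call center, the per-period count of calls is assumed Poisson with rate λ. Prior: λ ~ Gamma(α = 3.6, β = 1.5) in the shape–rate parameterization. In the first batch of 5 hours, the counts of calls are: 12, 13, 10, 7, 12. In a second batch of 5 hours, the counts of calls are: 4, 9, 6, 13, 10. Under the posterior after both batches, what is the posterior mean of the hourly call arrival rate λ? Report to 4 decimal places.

With a Gamma(shape α, rate β) prior, the Poisson likelihood is conjugate: the posterior is Gamma(α + ΣXᵢ, β + n).
Batch 1: sum of counts S = 54 over n = 5 hours.
After batch 1: Gamma(α+S, β+n) = Gamma(3.6+54, 1.5+5) = Gamma(57.6, 6.5).
Batch 2: sum of counts S = 42 over n = 5 hours.
After batch 2: Gamma(α+S, β+n) = Gamma(57.6+42, 6.5+5) = Gamma(99.6, 11.5).
Posterior mean = α/β = 99.6/11.5 = 8.6609.

8.6609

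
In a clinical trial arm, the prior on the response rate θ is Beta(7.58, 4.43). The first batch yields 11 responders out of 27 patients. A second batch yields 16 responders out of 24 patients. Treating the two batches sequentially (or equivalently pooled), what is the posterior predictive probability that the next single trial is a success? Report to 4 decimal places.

The Beta prior is conjugate to a Binomial/Bernoulli likelihood; the update adds successes to α and failures to β.
After batch 1: Beta(7.58+11, 4.43+16) = Beta(18.58, 20.43).
After batch 2: Beta(18.58+16, 20.43+8) = Beta(34.58, 28.43).
For a single future Bernoulli trial, P(success | data) = α/(α+β) = 0.5488.

0.5488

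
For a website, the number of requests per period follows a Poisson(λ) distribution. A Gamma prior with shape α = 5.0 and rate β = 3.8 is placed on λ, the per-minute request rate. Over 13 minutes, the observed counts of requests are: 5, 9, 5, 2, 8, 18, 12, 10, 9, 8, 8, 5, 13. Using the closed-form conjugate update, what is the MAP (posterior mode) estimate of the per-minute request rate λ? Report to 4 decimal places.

With a Gamma(shape α, rate β) prior, the Poisson likelihood is conjugate: the posterior is Gamma(α + ΣXᵢ, β + n).
Sum of counts S = 112 over n = 13 minutes.
Posterior: Gamma(α+S, β+n) = Gamma(5.0+112, 3.8+13) = Gamma(117.0, 16.8).
Mode of Gamma(α,β) for α≥1 is (α−1)/β = 116.0/16.8 = 6.9048.

6.9048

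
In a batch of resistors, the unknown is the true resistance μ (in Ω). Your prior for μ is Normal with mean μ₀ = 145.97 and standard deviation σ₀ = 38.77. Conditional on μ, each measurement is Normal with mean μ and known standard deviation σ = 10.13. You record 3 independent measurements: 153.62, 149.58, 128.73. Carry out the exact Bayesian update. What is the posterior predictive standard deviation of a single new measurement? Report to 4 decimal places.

For Normal data with known variance σ², a Normal(μ₀, σ₀²) prior on μ is conjugate. Posterior precision = 1/σ₀² + n/σ²; posterior mean is the precision-weighted average of μ₀ and x̄.
σ₀² = 38.77² = 1503.1129, σ² = 10.13² = 102.6169; σ² + n·σ₀² = 102.6169 + 3·1503.1129 = 4611.9556.
Posterior precision = 1/σ₀² + n/σ² = 1/1503.1129 + 3/102.6169 = (σ² + n·σ₀²)/(σ₀²σ²) = 4611.9556/(1503.1129·102.6169); posterior variance σₙ² = σ₀²σ²/(σ² + n·σ₀²) = 1503.1129·102.6169/4611.9556 = 33.444551.
Predictive variance for one new observation = σₙ² + σ² = 1503.1129·102.6169/4611.9556 + 102.6169 = σ²·(σ₀² + 4611.9556)/4611.9556 = 102.6169·6115.0685/4611.9556 = 136.061451; SD = √(102.6169·6115.0685/4611.9556) = 11.6645.

11.6645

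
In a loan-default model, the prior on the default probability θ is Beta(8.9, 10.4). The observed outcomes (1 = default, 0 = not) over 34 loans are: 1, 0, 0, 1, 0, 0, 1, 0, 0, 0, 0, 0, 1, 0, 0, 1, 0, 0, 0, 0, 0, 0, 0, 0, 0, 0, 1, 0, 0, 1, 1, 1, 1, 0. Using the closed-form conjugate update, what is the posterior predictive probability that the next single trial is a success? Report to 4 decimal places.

The Beta prior is conjugate to a Binomial/Bernoulli likelihood; the update adds successes to α and failures to β.
Posterior: Beta(α+k, β+n−k) = Beta(8.9+10, 10.4+24) = Beta(18.9, 34.4).
For a single future Bernoulli trial, P(success | data) = α/(α+β) = 0.3546.

0.3546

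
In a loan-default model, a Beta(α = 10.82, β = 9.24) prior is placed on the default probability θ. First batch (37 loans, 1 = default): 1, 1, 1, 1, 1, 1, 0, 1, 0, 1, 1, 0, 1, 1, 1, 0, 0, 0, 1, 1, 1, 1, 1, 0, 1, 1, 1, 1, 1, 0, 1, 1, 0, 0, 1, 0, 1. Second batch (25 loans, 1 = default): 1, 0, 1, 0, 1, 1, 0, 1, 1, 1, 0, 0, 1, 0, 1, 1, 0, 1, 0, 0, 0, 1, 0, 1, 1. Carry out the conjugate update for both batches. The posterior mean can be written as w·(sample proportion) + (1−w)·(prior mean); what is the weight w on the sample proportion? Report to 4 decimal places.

0.7555

The Beta prior is conjugate to a Binomial/Bernoulli likelihood; the update adds successes to α and failures to β.
Total number of loans: n = 37 + 25 = 62.
Posterior mean = (α₀+k)/(α₀+β₀+n) = [n/(α₀+β₀+n)]·(k/n) + [(α₀+β₀)/(α₀+β₀+n)]·α₀/(α₀+β₀), so only n and the prior enter the weight.
The weight on the data is w = n/(α₀+β₀+n) = 62/(10.82+9.24+62) = 62/82.06 = 0.7555.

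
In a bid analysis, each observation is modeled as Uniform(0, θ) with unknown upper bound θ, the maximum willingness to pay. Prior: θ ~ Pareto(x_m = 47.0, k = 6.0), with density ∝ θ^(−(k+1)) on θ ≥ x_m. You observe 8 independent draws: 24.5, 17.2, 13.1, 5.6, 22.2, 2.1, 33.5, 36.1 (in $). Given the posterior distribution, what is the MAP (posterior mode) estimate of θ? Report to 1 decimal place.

47.0

A Pareto(scale x_m, shape k) prior on the upper bound θ of Uniform(0, θ) is conjugate: posterior is Pareto(max(x_m, max xᵢ), k + n).
Sample maximum = 36.1; prior scale x_m = 47.0 → posterior scale = max = 47.0.
Posterior shape = 6.0 + 8 = 14.0.
The Pareto density is decreasing on [x_m, ∞), so the mode is x_m = 47.0.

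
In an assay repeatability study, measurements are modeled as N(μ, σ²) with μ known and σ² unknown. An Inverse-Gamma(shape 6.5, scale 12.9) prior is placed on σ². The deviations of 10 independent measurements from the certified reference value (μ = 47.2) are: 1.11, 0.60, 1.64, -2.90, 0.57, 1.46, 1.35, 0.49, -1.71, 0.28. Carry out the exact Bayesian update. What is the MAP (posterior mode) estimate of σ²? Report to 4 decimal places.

With known mean μ and an Inverse-Gamma(α, β) prior on σ², the Normal likelihood is conjugate: posterior is Inv-Gamma(α + n/2, β + Σ(xᵢ−μ)²/2).
Σ(xᵢ−μ)² = (1.11)² + (0.60)² + (1.64)² + (-2.90)² + (0.57)² + (1.46)² + (1.35)² + (0.49)² + (-1.71)² + (0.28)² = 20.2133.
Posterior: Inv-Gamma(6.5 + 10/2, 12.9 + 20.2133/2) = Inv-Gamma(11.50, 23.00665).
Mode = β/(α+1) = 23.00665/12.50 = 1.8405.

1.8405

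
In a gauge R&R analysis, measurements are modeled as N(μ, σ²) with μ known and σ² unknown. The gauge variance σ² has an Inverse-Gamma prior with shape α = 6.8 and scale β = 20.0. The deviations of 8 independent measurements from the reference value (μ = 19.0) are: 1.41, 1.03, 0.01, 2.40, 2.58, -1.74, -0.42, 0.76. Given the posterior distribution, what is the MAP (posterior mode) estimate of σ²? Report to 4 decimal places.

With known mean μ and an Inverse-Gamma(α, β) prior on σ², the Normal likelihood is conjugate: posterior is Inv-Gamma(α + n/2, β + Σ(xᵢ−μ)²/2).
Σ(xᵢ−μ)² = (1.41)² + (1.03)² + (0.01)² + (2.40)² + (2.58)² + (-1.74)² + (-0.42)² + (0.76)² = 19.2471.
Posterior: Inv-Gamma(6.8 + 8/2, 20.0 + 19.2471/2) = Inv-Gamma(10.80, 29.62355).
Mode = β/(α+1) = 29.62355/11.80 = 2.5105.

2.5105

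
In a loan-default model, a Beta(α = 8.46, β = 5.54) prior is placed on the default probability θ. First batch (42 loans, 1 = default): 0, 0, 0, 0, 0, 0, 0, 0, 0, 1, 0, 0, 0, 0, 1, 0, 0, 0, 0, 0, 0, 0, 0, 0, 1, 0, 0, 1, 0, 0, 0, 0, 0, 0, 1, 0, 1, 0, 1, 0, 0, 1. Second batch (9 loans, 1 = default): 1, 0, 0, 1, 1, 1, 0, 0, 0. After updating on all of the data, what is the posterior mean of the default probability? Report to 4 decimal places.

0.3148

The Beta prior is conjugate to a Binomial/Bernoulli likelihood; the update adds successes to α and failures to β.
After batch 1: Beta(8.46+8, 5.54+34) = Beta(16.46, 39.54).
After batch 2: Beta(16.46+4, 39.54+5) = Beta(20.46, 44.54).
Posterior mean = α/(α+β) = 20.46/65.00 = 0.3148.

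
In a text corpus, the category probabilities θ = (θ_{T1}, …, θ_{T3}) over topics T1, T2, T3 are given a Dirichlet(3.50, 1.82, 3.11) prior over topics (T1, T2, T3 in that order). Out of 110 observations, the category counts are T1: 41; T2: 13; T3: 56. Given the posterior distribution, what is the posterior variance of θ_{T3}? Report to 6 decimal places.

The Dirichlet prior is conjugate to the Multinomial likelihood: each posterior αⱼ = prior αⱼ + observed count nⱼ.
Posterior concentration: (44.50, 14.82, 59.11), total = 118.43.
Var[θ_j] = α_j(Σα−α_j)/((Σα)²(Σα+1)) = 59.11·59.32/(118.43²·119.43) = 0.002093.

0.002093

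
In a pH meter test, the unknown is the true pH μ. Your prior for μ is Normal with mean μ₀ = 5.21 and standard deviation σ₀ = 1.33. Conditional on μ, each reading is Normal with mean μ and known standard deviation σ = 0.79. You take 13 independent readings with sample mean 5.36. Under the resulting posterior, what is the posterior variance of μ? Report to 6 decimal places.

0.046739

For Normal data with known variance σ², a Normal(μ₀, σ₀²) prior on μ is conjugate. Posterior precision = 1/σ₀² + n/σ²; posterior mean is the precision-weighted average of μ₀ and x̄.
σ₀² = 1.33² = 1.7689, σ² = 0.79² = 0.6241; σ² + n·σ₀² = 0.6241 + 13·1.7689 = 23.6198.
Posterior precision = 1/σ₀² + n/σ² = 1/1.7689 + 13/0.6241 = (σ² + n·σ₀²)/(σ₀²σ²) = 23.6198/(1.7689·0.6241); posterior variance σₙ² = σ₀²σ²/(σ² + n·σ₀²) = 1.7689·0.6241/23.6198 = 0.046739.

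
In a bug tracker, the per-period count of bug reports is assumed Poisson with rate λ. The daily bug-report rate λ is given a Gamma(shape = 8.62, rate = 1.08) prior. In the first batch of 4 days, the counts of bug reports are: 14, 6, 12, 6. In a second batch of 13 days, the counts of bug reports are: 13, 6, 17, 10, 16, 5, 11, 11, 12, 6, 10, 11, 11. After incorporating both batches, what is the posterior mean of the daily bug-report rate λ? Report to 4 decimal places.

With a Gamma(shape α, rate β) prior, the Poisson likelihood is conjugate: the posterior is Gamma(α + ΣXᵢ, β + n).
Batch 1: sum of counts S = 38 over n = 4 days.
After batch 1: Gamma(α+S, β+n) = Gamma(8.62+38, 1.08+4) = Gamma(46.62, 5.08).
Batch 2: sum of counts S = 139 over n = 13 days.
After batch 2: Gamma(α+S, β+n) = Gamma(46.62+139, 5.08+13) = Gamma(185.62, 18.08).
Posterior mean = α/β = 185.62/18.08 = 10.2666.

10.2666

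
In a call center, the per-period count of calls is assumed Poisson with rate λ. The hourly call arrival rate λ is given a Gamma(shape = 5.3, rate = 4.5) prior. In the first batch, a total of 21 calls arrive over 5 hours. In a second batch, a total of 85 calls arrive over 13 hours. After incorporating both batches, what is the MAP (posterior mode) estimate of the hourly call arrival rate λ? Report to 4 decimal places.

4.9022

With a Gamma(shape α, rate β) prior, the Poisson likelihood is conjugate: the posterior is Gamma(α + ΣXᵢ, β + n).
After batch 1: Gamma(α+S, β+n) = Gamma(5.3+21, 4.5+5) = Gamma(26.3, 9.5).
After batch 2: Gamma(α+S, β+n) = Gamma(26.3+85, 9.5+13) = Gamma(111.3, 22.5).
Mode of Gamma(α,β) for α≥1 is (α−1)/β = 110.3/22.5 = 4.9022.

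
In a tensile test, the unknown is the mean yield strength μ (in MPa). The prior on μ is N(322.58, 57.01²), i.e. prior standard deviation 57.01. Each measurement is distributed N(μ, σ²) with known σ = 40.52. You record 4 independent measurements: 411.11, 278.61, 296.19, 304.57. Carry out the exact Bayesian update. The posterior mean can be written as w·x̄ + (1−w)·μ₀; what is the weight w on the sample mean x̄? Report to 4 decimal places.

0.8879

For Normal data with known variance σ², a Normal(μ₀, σ₀²) prior on μ is conjugate. Posterior precision = 1/σ₀² + n/σ²; posterior mean is the precision-weighted average of μ₀ and x̄.
σ₀² = 57.01² = 3250.1401, σ² = 40.52² = 1641.8704. Prior precision 1/σ₀² = 1/3250.1401; data precision n/σ² = 4/1641.8704.
w = (n/σ²)/(1/σ₀² + n/σ²) = n·σ₀²/(σ² + n·σ₀²) = 4·3250.1401/(1641.8704 + 4·3250.1401) = 13000.5604/14642.4308 = 0.8879.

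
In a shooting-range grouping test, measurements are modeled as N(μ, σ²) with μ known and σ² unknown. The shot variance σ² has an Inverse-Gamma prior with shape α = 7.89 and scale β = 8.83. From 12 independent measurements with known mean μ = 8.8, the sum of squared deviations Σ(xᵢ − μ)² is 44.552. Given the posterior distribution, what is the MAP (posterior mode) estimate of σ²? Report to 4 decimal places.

With known mean μ and an Inverse-Gamma(α, β) prior on σ², the Normal likelihood is conjugate: posterior is Inv-Gamma(α + n/2, β + Σ(xᵢ−μ)²/2).
Posterior: Inv-Gamma(7.89 + 12/2, 8.83 + 44.552/2) = Inv-Gamma(13.89, 31.1060).
Mode = β/(α+1) = 31.1060/14.89 = 2.0891.

2.0891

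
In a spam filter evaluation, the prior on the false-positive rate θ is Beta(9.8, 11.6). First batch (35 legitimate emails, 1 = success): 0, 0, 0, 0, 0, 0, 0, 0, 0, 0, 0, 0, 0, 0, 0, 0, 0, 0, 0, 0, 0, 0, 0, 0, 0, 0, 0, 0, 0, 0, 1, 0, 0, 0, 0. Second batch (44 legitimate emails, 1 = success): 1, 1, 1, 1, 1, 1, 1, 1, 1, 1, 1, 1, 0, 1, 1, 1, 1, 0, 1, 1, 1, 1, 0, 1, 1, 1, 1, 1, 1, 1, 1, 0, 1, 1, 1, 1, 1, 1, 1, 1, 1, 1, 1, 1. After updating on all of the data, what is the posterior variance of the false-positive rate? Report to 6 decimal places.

0.002465

The Beta prior is conjugate to a Binomial/Bernoulli likelihood; the update adds successes to α and failures to β.
After batch 1: Beta(9.8+1, 11.6+34) = Beta(10.8, 45.6).
After batch 2: Beta(10.8+40, 45.6+4) = Beta(50.8, 49.6).
Var = αβ/((α+β)²(α+β+1)) = 50.8·49.6/(100.4²·101.4) = 0.002465.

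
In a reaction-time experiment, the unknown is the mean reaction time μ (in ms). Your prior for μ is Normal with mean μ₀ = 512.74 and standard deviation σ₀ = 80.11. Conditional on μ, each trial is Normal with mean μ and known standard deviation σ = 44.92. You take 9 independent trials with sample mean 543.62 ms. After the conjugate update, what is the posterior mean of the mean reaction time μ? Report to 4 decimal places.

For Normal data with known variance σ², a Normal(μ₀, σ₀²) prior on μ is conjugate. Posterior precision = 1/σ₀² + n/σ²; posterior mean is the precision-weighted average of μ₀ and x̄.
n·x̄ = 9·543.62 = 4892.58.
σ₀² = 80.11² = 6417.6121, σ² = 44.92² = 2017.8064; σ² + n·σ₀² = 2017.8064 + 9·6417.6121 = 59776.3153.
Posterior mean = (μ₀/σ₀² + n·x̄/σ²)/(1/σ₀² + n/σ²) = (σ²·μ₀ + σ₀²·n·x̄)/(σ² + n·σ₀²) = (2017.8064·512.74 + 6417.6121·4892.58)/59776.3153 = 32433290.661754/59776.3153 = 542.5776.

542.5776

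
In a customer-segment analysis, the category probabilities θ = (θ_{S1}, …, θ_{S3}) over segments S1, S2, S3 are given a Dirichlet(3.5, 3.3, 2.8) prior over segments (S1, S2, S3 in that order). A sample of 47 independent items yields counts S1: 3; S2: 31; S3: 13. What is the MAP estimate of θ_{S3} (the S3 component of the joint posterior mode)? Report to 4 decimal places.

0.2761

The Dirichlet prior is conjugate to the Multinomial likelihood: each posterior αⱼ = prior αⱼ + observed count nⱼ.
Posterior concentration: (6.5, 34.3, 15.8), total = 56.6.
Joint mode component: (α_{S3}−1)/(Σα−K) = 14.8/53.6 = 0.2761.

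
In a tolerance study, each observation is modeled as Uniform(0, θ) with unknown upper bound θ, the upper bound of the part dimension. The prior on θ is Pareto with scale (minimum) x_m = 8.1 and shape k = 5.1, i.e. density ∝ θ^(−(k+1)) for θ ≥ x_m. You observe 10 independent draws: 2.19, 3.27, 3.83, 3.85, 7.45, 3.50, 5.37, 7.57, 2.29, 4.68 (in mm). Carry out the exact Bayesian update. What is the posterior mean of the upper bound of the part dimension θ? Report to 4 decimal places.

8.6745

A Pareto(scale x_m, shape k) prior on the upper bound θ of Uniform(0, θ) is conjugate: posterior is Pareto(max(x_m, max xᵢ), k + n).
Sample maximum = 7.57; prior scale x_m = 8.1 → posterior scale = max = 8.10.
Posterior shape = 5.1 + 10 = 15.1.
E[θ|data] = k·x_m/(k−1) = 15.1·8.10/14.1 = 8.6745.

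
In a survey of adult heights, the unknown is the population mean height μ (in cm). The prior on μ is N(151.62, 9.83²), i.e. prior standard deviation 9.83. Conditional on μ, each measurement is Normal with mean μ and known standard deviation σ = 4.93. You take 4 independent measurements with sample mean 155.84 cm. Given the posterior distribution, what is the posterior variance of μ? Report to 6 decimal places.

5.716744

For Normal data with known variance σ², a Normal(μ₀, σ₀²) prior on μ is conjugate. Posterior precision = 1/σ₀² + n/σ²; posterior mean is the precision-weighted average of μ₀ and x̄.
σ₀² = 9.83² = 96.6289, σ² = 4.93² = 24.3049; σ² + n·σ₀² = 24.3049 + 4·96.6289 = 410.8205.
Posterior precision = 1/σ₀² + n/σ² = 1/96.6289 + 4/24.3049 = (σ² + n·σ₀²)/(σ₀²σ²) = 410.8205/(96.6289·24.3049); posterior variance σₙ² = σ₀²σ²/(σ² + n·σ₀²) = 96.6289·24.3049/410.8205 = 5.716744.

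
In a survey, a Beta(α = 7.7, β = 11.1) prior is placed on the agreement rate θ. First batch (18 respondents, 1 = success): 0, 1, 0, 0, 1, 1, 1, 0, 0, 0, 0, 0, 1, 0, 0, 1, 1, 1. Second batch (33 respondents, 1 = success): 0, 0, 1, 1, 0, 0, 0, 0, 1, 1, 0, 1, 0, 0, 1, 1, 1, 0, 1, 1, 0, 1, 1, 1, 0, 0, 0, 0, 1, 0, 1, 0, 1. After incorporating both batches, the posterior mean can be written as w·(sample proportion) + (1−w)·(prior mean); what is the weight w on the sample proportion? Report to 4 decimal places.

0.7307

The Beta prior is conjugate to a Binomial/Bernoulli likelihood; the update adds successes to α and failures to β.
Total number of respondents: n = 18 + 33 = 51.
Posterior mean = (α₀+k)/(α₀+β₀+n) = [n/(α₀+β₀+n)]·(k/n) + [(α₀+β₀)/(α₀+β₀+n)]·α₀/(α₀+β₀), so only n and the prior enter the weight.
The weight on the data is w = n/(α₀+β₀+n) = 51/(7.7+11.1+51) = 51/69.8 = 0.7307.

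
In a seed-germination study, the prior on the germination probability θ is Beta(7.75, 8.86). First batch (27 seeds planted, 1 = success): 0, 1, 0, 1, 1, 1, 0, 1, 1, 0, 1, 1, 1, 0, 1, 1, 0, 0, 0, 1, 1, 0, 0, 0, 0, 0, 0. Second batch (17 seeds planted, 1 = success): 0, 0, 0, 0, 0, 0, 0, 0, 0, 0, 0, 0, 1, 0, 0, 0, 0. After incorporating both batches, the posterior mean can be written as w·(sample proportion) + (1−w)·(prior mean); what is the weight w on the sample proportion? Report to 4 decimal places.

0.7260

The Beta prior is conjugate to a Binomial/Bernoulli likelihood; the update adds successes to α and failures to β.
Total number of seeds planted: n = 27 + 17 = 44.
Posterior mean = (α₀+k)/(α₀+β₀+n) = [n/(α₀+β₀+n)]·(k/n) + [(α₀+β₀)/(α₀+β₀+n)]·α₀/(α₀+β₀), so only n and the prior enter the weight.
The weight on the data is w = n/(α₀+β₀+n) = 44/(7.75+8.86+44) = 44/60.61 = 0.7260.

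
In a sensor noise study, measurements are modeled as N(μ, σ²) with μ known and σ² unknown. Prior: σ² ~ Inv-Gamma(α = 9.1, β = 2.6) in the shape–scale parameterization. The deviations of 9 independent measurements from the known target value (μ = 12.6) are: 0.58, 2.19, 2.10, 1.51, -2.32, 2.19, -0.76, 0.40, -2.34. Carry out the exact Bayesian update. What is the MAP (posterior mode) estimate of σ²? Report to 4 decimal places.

1.1443

With known mean μ and an Inverse-Gamma(α, β) prior on σ², the Normal likelihood is conjugate: posterior is Inv-Gamma(α + n/2, β + Σ(xᵢ−μ)²/2).
Σ(xᵢ−μ)² = (0.58)² + (2.19)² + (2.10)² + (1.51)² + (-2.32)² + (2.19)² + (-0.76)² + (0.40)² + (-2.34)² = 28.2143.
Posterior: Inv-Gamma(9.1 + 9/2, 2.6 + 28.2143/2) = Inv-Gamma(13.60, 16.70715).
Mode = β/(α+1) = 16.70715/14.60 = 1.1443.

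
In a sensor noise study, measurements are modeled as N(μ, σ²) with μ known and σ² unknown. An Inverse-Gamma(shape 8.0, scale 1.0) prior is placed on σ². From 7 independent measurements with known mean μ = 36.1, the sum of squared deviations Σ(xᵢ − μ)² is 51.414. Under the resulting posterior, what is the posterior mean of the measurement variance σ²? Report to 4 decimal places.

With known mean μ and an Inverse-Gamma(α, β) prior on σ², the Normal likelihood is conjugate: posterior is Inv-Gamma(α + n/2, β + Σ(xᵢ−μ)²/2).
Posterior: Inv-Gamma(8.0 + 7/2, 1.0 + 51.414/2) = Inv-Gamma(11.50, 26.7070).
E[σ²|data] = β/(α−1) = 26.7070/10.50 = 2.5435.

2.5435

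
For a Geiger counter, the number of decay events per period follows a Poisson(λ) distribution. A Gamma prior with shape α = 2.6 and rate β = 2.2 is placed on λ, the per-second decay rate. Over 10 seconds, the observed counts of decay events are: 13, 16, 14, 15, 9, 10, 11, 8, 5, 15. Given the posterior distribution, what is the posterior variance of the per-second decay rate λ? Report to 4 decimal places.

With a Gamma(shape α, rate β) prior, the Poisson likelihood is conjugate: the posterior is Gamma(α + ΣXᵢ, β + n).
Sum of counts S = 116 over n = 10 seconds.
Posterior: Gamma(α+S, β+n) = Gamma(2.6+116, 2.2+10) = Gamma(118.6, 12.2).
Var = α/β² = 118.6/12.2² = 0.7968.

0.7968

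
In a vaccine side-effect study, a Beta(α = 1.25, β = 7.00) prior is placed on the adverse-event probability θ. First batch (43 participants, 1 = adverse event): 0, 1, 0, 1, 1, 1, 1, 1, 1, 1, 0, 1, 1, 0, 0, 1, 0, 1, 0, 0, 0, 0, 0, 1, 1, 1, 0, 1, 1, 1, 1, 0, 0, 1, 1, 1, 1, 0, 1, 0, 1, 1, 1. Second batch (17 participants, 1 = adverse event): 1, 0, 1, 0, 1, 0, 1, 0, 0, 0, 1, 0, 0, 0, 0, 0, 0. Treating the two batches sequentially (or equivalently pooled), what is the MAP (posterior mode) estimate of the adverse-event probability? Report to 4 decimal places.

The Beta prior is conjugate to a Binomial/Bernoulli likelihood; the update adds successes to α and failures to β.
After batch 1: Beta(1.25+27, 7.00+16) = Beta(28.25, 23.00).
After batch 2: Beta(28.25+5, 23.00+12) = Beta(33.25, 35.00).
Mode of Beta(a,b) for a,b>1 is (a−1)/(a+b−2) = 32.25/66.25 = 0.4868.

0.4868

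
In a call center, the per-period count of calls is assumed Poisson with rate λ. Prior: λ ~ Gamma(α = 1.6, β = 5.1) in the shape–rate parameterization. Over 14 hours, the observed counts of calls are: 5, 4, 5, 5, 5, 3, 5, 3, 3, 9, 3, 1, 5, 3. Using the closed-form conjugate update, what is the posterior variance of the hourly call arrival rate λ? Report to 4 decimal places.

With a Gamma(shape α, rate β) prior, the Poisson likelihood is conjugate: the posterior is Gamma(α + ΣXᵢ, β + n).
Sum of counts S = 59 over n = 14 hours.
Posterior: Gamma(α+S, β+n) = Gamma(1.6+59, 5.1+14) = Gamma(60.6, 19.1).
Var = α/β² = 60.6/19.1² = 0.1661.

0.1661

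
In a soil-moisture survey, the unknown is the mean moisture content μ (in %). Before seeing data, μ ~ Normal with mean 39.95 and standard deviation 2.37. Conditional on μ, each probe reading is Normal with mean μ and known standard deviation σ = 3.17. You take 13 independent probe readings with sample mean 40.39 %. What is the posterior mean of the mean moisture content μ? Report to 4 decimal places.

For Normal data with known variance σ², a Normal(μ₀, σ₀²) prior on μ is conjugate. Posterior precision = 1/σ₀² + n/σ²; posterior mean is the precision-weighted average of μ₀ and x̄.
n·x̄ = 13·40.39 = 525.07.
σ₀² = 2.37² = 5.6169, σ² = 3.17² = 10.0489; σ² + n·σ₀² = 10.0489 + 13·5.6169 = 83.0686.
Posterior mean = (μ₀/σ₀² + n·x̄/σ²)/(1/σ₀² + n/σ²) = (σ²·μ₀ + σ₀²·n·x̄)/(σ² + n·σ₀²) = (10.0489·39.95 + 5.6169·525.07)/83.0686 = 3350.719238/83.0686 = 40.3368.

40.3368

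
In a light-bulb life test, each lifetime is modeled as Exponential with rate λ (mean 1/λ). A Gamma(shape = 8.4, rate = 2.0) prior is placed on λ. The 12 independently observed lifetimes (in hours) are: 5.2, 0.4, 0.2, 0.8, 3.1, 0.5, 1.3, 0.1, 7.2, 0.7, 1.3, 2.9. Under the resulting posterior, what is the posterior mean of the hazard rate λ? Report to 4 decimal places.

0.7938

With a Gamma(shape α, rate β) prior on the exponential rate λ, the posterior after n observations with total T = Σxᵢ is Gamma(α+n, β+T).
Sum of observations T = 23.7 hours; n = 12.
Posterior: Gamma(8.4+12, 2.0+23.7) = Gamma(20.4, 25.7).
Posterior mean of λ = α/β = 20.4/25.7 = 0.7938.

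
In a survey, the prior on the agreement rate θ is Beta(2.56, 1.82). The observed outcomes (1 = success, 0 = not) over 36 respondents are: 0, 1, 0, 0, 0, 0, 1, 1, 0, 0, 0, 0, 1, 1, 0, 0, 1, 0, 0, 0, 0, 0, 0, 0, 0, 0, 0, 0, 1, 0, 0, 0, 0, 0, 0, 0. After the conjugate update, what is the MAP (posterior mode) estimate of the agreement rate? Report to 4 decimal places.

The Beta prior is conjugate to a Binomial/Bernoulli likelihood; the update adds successes to α and failures to β.
Posterior: Beta(α+k, β+n−k) = Beta(2.56+7, 1.82+29) = Beta(9.56, 30.82).
Mode of Beta(a,b) for a,b>1 is (a−1)/(a+b−2) = 8.56/38.38 = 0.2230.

0.2230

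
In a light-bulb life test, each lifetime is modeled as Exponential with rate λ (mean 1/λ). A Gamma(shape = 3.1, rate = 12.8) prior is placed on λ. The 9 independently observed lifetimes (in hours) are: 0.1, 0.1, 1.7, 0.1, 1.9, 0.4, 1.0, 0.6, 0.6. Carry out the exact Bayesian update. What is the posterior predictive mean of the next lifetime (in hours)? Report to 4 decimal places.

With a Gamma(shape α, rate β) prior on the exponential rate λ, the posterior after n observations with total T = Σxᵢ is Gamma(α+n, β+T).
Sum of observations T = 6.5 hours; n = 9.
Posterior: Gamma(3.1+9, 12.8+6.5) = Gamma(12.1, 19.3).
The predictive distribution for the next observation is Lomax; its mean is β/(α−1) = 19.3/11.1 = 1.7387.

1.7387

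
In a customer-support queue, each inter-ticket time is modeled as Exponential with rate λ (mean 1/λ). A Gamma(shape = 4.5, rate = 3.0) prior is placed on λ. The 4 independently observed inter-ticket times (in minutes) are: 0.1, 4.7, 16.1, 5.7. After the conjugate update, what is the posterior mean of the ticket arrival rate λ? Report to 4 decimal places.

0.2872

With a Gamma(shape α, rate β) prior on the exponential rate λ, the posterior after n observations with total T = Σxᵢ is Gamma(α+n, β+T).
Sum of observations T = 26.6 minutes; n = 4.
Posterior: Gamma(4.5+4, 3.0+26.6) = Gamma(8.5, 29.6).
Posterior mean of λ = α/β = 8.5/29.6 = 0.2872.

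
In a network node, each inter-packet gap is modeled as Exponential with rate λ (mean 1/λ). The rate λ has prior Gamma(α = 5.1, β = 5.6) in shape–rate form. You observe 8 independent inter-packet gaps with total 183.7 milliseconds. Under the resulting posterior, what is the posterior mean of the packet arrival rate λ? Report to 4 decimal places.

0.0692

With a Gamma(shape α, rate β) prior on the exponential rate λ, the posterior after n observations with total T = Σxᵢ is Gamma(α+n, β+T).
Posterior: Gamma(5.1+8, 5.6+183.7) = Gamma(13.1, 189.3).
Posterior mean of λ = α/β = 13.1/189.3 = 0.0692.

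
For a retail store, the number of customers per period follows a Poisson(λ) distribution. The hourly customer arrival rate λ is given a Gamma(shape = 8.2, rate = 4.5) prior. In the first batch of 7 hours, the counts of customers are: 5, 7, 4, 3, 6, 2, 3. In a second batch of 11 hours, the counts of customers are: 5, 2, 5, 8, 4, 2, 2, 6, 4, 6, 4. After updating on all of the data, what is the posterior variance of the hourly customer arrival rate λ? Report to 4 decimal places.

0.1703

With a Gamma(shape α, rate β) prior, the Poisson likelihood is conjugate: the posterior is Gamma(α + ΣXᵢ, β + n).
Batch 1: sum of counts S = 30 over n = 7 hours.
After batch 1: Gamma(α+S, β+n) = Gamma(8.2+30, 4.5+7) = Gamma(38.2, 11.5).
Batch 2: sum of counts S = 48 over n = 11 hours.
After batch 2: Gamma(α+S, β+n) = Gamma(38.2+48, 11.5+11) = Gamma(86.2, 22.5).
Var = α/β² = 86.2/22.5² = 0.1703.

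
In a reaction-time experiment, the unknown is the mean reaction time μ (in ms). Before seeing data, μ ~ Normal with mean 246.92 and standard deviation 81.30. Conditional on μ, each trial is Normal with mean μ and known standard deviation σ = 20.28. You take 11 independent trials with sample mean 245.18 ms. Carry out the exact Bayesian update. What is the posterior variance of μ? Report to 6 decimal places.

For Normal data with known variance σ², a Normal(μ₀, σ₀²) prior on μ is conjugate. Posterior precision = 1/σ₀² + n/σ²; posterior mean is the precision-weighted average of μ₀ and x̄.
σ₀² = 81.30² = 6609.69, σ² = 20.28² = 411.2784; σ² + n·σ₀² = 411.2784 + 11·6609.69 = 73117.8684.
Posterior precision = 1/σ₀² + n/σ² = 1/6609.69 + 11/411.2784 = (σ² + n·σ₀²)/(σ₀²σ²) = 73117.8684/(6609.69·411.2784); posterior variance σₙ² = σ₀²σ²/(σ² + n·σ₀²) = 6609.69·411.2784/73117.8684 = 37.178638.

37.178638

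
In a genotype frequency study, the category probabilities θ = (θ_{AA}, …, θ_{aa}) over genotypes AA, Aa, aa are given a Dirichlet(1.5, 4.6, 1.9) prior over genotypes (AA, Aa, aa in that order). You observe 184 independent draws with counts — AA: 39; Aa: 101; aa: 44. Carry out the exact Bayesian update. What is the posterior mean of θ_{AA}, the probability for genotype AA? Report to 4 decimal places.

The Dirichlet prior is conjugate to the Multinomial likelihood: each posterior αⱼ = prior αⱼ + observed count nⱼ.
Posterior concentration: (40.5, 105.6, 45.9), total = 192.0.
E[θ_{AA}|data] = α_{AA}/Σα = 40.5/192.0 = 0.2109.

0.2109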